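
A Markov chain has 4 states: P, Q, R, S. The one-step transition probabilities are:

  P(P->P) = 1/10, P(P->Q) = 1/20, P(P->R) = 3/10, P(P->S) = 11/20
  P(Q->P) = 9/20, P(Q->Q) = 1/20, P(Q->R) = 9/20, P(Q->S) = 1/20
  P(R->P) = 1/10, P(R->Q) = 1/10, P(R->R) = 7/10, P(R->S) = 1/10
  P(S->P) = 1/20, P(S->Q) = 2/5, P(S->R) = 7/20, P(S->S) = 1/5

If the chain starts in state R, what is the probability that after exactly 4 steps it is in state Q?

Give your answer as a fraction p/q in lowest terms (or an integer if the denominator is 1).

Answer: 1369/10000

Derivation:
Computing P^4 by repeated multiplication:
P^1 =
  P: [1/10, 1/20, 3/10, 11/20]
  Q: [9/20, 1/20, 9/20, 1/20]
  R: [1/10, 1/10, 7/10, 1/10]
  S: [1/20, 2/5, 7/20, 1/5]
P^2 =
  P: [9/100, 103/400, 91/200, 79/400]
  Q: [23/200, 9/100, 49/100, 61/200]
  R: [13/100, 3/25, 3/5, 3/20]
  S: [23/100, 11/80, 51/100, 49/400]
P^3 =
  P: [721/4000, 227/1600, 1061/2000, 1179/8000]
  Q: [93/800, 29/160, 2099/4000, 711/4000]
  R: [269/2000, 53/400, 1131/2000, 67/400]
  S: [71/500, 947/8000, 2123/4000, 1671/8000]
P^4 =
  P: [11383/80000, 20497/160000, 10817/20000, 30201/160000]
  Q: [3091/20000, 2769/20000, 21839/40000, 6441/40000]
  R: [69/500, 1369/10000, 11089/20000, 3413/20000]
  S: [10479/80000, 23943/160000, 1081/2000, 28619/160000]

(P^4)[R -> Q] = 1369/10000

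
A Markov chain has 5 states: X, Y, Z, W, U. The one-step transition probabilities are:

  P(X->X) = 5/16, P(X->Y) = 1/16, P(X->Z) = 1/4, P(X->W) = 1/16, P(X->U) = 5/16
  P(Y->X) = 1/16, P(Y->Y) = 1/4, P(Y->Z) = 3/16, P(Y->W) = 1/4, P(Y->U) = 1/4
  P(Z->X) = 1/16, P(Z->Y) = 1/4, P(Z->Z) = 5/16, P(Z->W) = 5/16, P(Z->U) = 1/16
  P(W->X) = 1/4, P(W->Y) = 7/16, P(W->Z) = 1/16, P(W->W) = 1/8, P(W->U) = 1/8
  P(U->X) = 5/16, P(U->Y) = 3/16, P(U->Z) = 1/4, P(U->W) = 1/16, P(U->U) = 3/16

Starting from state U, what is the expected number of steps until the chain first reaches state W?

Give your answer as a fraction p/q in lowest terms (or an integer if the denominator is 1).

Answer: 28032/4531

Derivation:
Let h_i = expected steps to first reach W from state i.
Boundary: h_W = 0.
First-step equations for the other states:
  h_X = 1 + 5/16*h_X + 1/16*h_Y + 1/4*h_Z + 1/16*h_W + 5/16*h_U
  h_Y = 1 + 1/16*h_X + 1/4*h_Y + 3/16*h_Z + 1/4*h_W + 1/4*h_U
  h_Z = 1 + 1/16*h_X + 1/4*h_Y + 5/16*h_Z + 5/16*h_W + 1/16*h_U
  h_U = 1 + 5/16*h_X + 3/16*h_Y + 1/4*h_Z + 1/16*h_W + 3/16*h_U

Substituting h_W = 0 and rearranging gives the linear system (I - Q) h = 1:
  [11/16, -1/16, -1/4, -5/16] . (h_X, h_Y, h_Z, h_U) = 1
  [-1/16, 3/4, -3/16, -1/4] . (h_X, h_Y, h_Z, h_U) = 1
  [-1/16, -1/4, 11/16, -1/16] . (h_X, h_Y, h_Z, h_U) = 1
  [-5/16, -3/16, -1/4, 13/16] . (h_X, h_Y, h_Z, h_U) = 1

Solving yields:
  h_X = 28688/4531
  h_Y = 22784/4531
  h_Z = 20032/4531
  h_U = 28032/4531

Starting state is U, so the expected hitting time is h_U = 28032/4531.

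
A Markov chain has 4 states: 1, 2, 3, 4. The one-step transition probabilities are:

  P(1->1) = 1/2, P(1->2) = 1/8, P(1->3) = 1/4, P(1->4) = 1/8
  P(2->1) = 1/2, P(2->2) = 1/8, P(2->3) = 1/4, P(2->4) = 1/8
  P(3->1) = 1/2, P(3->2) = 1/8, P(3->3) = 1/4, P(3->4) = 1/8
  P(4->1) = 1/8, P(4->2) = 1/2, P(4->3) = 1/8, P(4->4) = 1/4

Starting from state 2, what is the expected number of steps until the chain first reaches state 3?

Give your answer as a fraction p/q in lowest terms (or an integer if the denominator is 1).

Let h_i = expected steps to first reach 3 from state i.
Boundary: h_3 = 0.
First-step equations for the other states:
  h_1 = 1 + 1/2*h_1 + 1/8*h_2 + 1/4*h_3 + 1/8*h_4
  h_2 = 1 + 1/2*h_1 + 1/8*h_2 + 1/4*h_3 + 1/8*h_4
  h_4 = 1 + 1/8*h_1 + 1/2*h_2 + 1/8*h_3 + 1/4*h_4

Substituting h_3 = 0 and rearranging gives the linear system (I - Q) h = 1:
  [1/2, -1/8, -1/8] . (h_1, h_2, h_4) = 1
  [-1/2, 7/8, -1/8] . (h_1, h_2, h_4) = 1
  [-1/8, -1/2, 3/4] . (h_1, h_2, h_4) = 1

Solving yields:
  h_1 = 56/13
  h_2 = 56/13
  h_4 = 64/13

Starting state is 2, so the expected hitting time is h_2 = 56/13.

Answer: 56/13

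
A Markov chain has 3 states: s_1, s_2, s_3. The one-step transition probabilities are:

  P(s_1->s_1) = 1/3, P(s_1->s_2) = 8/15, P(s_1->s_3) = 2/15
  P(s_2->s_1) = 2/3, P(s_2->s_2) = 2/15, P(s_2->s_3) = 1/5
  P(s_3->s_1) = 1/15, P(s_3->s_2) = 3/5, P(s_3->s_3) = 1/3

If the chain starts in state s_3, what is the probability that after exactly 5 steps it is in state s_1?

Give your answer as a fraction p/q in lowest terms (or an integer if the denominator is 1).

Answer: 307792/759375

Derivation:
Computing P^5 by repeated multiplication:
P^1 =
  s_1: [1/3, 8/15, 2/15]
  s_2: [2/3, 2/15, 1/5]
  s_3: [1/15, 3/5, 1/3]
P^2 =
  s_1: [107/225, 74/225, 44/225]
  s_2: [73/225, 37/75, 41/225]
  s_3: [4/9, 71/225, 6/25]
P^3 =
  s_1: [1319/3375, 56/135, 656/3375]
  s_2: [1516/3375, 47/135, 76/375]
  s_3: [1264/3375, 476/1125, 683/3375]
P^4 =
  s_1: [21251/50625, 19256/50625, 10118/50625]
  s_2: [20014/50625, 6878/16875, 9977/50625]
  s_3: [21283/50625, 3823/10125, 3409/16875]
P^5 =
  s_1: [308933/759375, 299582/759375, 30172/151875]
  s_2: [316387/759375, 291173/759375, 10121/50625]
  s_3: [307792/759375, 11131/28125, 151046/759375]

(P^5)[s_3 -> s_1] = 307792/759375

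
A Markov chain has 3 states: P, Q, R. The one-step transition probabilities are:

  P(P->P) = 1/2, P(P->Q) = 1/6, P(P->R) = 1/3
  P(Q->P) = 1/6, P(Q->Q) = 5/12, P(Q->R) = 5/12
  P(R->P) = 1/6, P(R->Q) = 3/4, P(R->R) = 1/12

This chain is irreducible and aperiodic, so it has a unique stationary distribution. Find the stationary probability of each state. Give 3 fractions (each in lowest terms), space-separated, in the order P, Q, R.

The stationary distribution satisfies pi = pi * P, i.e.:
  pi_P = 1/2*pi_P + 1/6*pi_Q + 1/6*pi_R
  pi_Q = 1/6*pi_P + 5/12*pi_Q + 3/4*pi_R
  pi_R = 1/3*pi_P + 5/12*pi_Q + 1/12*pi_R
with normalization: pi_P + pi_Q + pi_R = 1.

Using the first 2 balance equations plus normalization, the linear system A*pi = b is:
  [-1/2, 1/6, 1/6] . pi = 0
  [1/6, -7/12, 3/4] . pi = 0
  [1, 1, 1] . pi = 1

Solving yields:
  pi_P = 1/4
  pi_Q = 29/64
  pi_R = 19/64

Verification (pi * P):
  1/4*1/2 + 29/64*1/6 + 19/64*1/6 = 1/4 = pi_P  (ok)
  1/4*1/6 + 29/64*5/12 + 19/64*3/4 = 29/64 = pi_Q  (ok)
  1/4*1/3 + 29/64*5/12 + 19/64*1/12 = 19/64 = pi_R  (ok)

Answer: 1/4 29/64 19/64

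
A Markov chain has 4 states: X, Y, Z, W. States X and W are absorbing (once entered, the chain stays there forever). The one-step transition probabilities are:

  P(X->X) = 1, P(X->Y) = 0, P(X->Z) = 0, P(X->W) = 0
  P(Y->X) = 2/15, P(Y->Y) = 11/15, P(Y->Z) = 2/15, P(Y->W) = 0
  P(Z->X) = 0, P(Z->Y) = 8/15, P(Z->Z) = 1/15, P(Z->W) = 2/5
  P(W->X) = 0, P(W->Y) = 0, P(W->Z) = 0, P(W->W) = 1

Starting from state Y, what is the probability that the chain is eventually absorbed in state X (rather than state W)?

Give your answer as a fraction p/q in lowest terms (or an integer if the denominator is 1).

Answer: 7/10

Derivation:
Let a_i = P(absorbed in X | start in state i).
Boundary conditions: a_X = 1, a_W = 0.
For each transient state i, a_i = sum_j P(i->j) * a_j:
  a_Y = 2/15*a_X + 11/15*a_Y + 2/15*a_Z + 0*a_W
  a_Z = 0*a_X + 8/15*a_Y + 1/15*a_Z + 2/5*a_W

Substituting a_X = 1 and a_W = 0, rearrange to (I - Q) a = r where r[i] = P(i -> X):
  [4/15, -2/15] . (a_Y, a_Z) = 2/15
  [-8/15, 14/15] . (a_Y, a_Z) = 0

Solving yields:
  a_Y = 7/10
  a_Z = 2/5

Starting state is Y, so the absorption probability is a_Y = 7/10.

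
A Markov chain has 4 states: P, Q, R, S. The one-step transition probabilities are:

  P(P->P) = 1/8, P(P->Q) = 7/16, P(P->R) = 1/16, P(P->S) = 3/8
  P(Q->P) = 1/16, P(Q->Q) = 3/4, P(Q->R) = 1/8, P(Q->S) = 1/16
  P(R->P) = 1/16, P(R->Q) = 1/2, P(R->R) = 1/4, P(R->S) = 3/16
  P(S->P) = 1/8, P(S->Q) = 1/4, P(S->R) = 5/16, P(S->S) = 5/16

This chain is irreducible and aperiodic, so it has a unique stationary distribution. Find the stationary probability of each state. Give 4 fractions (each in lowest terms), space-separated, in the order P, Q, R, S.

The stationary distribution satisfies pi = pi * P, i.e.:
  pi_P = 1/8*pi_P + 1/16*pi_Q + 1/16*pi_R + 1/8*pi_S
  pi_Q = 7/16*pi_P + 3/4*pi_Q + 1/2*pi_R + 1/4*pi_S
  pi_R = 1/16*pi_P + 1/8*pi_Q + 1/4*pi_R + 5/16*pi_S
  pi_S = 3/8*pi_P + 1/16*pi_Q + 3/16*pi_R + 5/16*pi_S
with normalization: pi_P + pi_Q + pi_R + pi_S = 1.

Using the first 3 balance equations plus normalization, the linear system A*pi = b is:
  [-7/8, 1/16, 1/16, 1/8] . pi = 0
  [7/16, -1/4, 1/2, 1/4] . pi = 0
  [1/16, 1/8, -3/4, 5/16] . pi = 0
  [1, 1, 1, 1] . pi = 1

Solving yields:
  pi_P = 90/1181
  pi_Q = 1447/2362
  pi_R = 397/2362
  pi_S = 169/1181

Verification (pi * P):
  90/1181*1/8 + 1447/2362*1/16 + 397/2362*1/16 + 169/1181*1/8 = 90/1181 = pi_P  (ok)
  90/1181*7/16 + 1447/2362*3/4 + 397/2362*1/2 + 169/1181*1/4 = 1447/2362 = pi_Q  (ok)
  90/1181*1/16 + 1447/2362*1/8 + 397/2362*1/4 + 169/1181*5/16 = 397/2362 = pi_R  (ok)
  90/1181*3/8 + 1447/2362*1/16 + 397/2362*3/16 + 169/1181*5/16 = 169/1181 = pi_S  (ok)

Answer: 90/1181 1447/2362 397/2362 169/1181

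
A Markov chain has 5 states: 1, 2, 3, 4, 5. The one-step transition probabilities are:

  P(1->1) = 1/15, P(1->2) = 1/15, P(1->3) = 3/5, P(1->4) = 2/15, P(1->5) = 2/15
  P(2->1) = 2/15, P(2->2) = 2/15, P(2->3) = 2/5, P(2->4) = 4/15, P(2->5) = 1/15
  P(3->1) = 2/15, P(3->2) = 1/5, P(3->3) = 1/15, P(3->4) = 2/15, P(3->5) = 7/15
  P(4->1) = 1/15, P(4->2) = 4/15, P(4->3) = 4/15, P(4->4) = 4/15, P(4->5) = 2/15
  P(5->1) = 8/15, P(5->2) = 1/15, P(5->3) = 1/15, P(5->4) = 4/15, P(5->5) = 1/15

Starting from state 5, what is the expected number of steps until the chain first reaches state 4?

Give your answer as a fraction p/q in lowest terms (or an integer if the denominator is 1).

Answer: 6460/1281

Derivation:
Let h_i = expected steps to first reach 4 from state i.
Boundary: h_4 = 0.
First-step equations for the other states:
  h_1 = 1 + 1/15*h_1 + 1/15*h_2 + 3/5*h_3 + 2/15*h_4 + 2/15*h_5
  h_2 = 1 + 2/15*h_1 + 2/15*h_2 + 2/5*h_3 + 4/15*h_4 + 1/15*h_5
  h_3 = 1 + 2/15*h_1 + 1/5*h_2 + 1/15*h_3 + 2/15*h_4 + 7/15*h_5
  h_5 = 1 + 8/15*h_1 + 1/15*h_2 + 1/15*h_3 + 4/15*h_4 + 1/15*h_5

Substituting h_4 = 0 and rearranging gives the linear system (I - Q) h = 1:
  [14/15, -1/15, -3/5, -2/15] . (h_1, h_2, h_3, h_5) = 1
  [-2/15, 13/15, -2/5, -1/15] . (h_1, h_2, h_3, h_5) = 1
  [-2/15, -1/5, 14/15, -7/15] . (h_1, h_2, h_3, h_5) = 1
  [-8/15, -1/15, -1/15, 14/15] . (h_1, h_2, h_3, h_5) = 1

Solving yields:
  h_1 = 7240/1281
  h_2 = 2105/427
  h_3 = 2330/427
  h_5 = 6460/1281

Starting state is 5, so the expected hitting time is h_5 = 6460/1281.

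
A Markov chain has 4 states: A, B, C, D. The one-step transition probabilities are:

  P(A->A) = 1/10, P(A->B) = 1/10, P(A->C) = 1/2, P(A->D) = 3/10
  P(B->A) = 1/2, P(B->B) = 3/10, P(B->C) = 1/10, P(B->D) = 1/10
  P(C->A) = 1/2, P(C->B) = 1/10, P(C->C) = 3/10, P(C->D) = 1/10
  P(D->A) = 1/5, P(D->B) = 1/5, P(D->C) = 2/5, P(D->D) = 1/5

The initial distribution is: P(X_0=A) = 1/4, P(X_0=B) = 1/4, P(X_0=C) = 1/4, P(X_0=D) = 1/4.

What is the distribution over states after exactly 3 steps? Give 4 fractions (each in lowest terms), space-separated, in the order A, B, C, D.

Answer: 1273/4000 119/800 281/800 727/4000

Derivation:
Propagating the distribution step by step (d_{t+1} = d_t * P):
d_0 = (A=1/4, B=1/4, C=1/4, D=1/4)
  d_1[A] = 1/4*1/10 + 1/4*1/2 + 1/4*1/2 + 1/4*1/5 = 13/40
  d_1[B] = 1/4*1/10 + 1/4*3/10 + 1/4*1/10 + 1/4*1/5 = 7/40
  d_1[C] = 1/4*1/2 + 1/4*1/10 + 1/4*3/10 + 1/4*2/5 = 13/40
  d_1[D] = 1/4*3/10 + 1/4*1/10 + 1/4*1/10 + 1/4*1/5 = 7/40
d_1 = (A=13/40, B=7/40, C=13/40, D=7/40)
  d_2[A] = 13/40*1/10 + 7/40*1/2 + 13/40*1/2 + 7/40*1/5 = 127/400
  d_2[B] = 13/40*1/10 + 7/40*3/10 + 13/40*1/10 + 7/40*1/5 = 61/400
  d_2[C] = 13/40*1/2 + 7/40*1/10 + 13/40*3/10 + 7/40*2/5 = 139/400
  d_2[D] = 13/40*3/10 + 7/40*1/10 + 13/40*1/10 + 7/40*1/5 = 73/400
d_2 = (A=127/400, B=61/400, C=139/400, D=73/400)
  d_3[A] = 127/400*1/10 + 61/400*1/2 + 139/400*1/2 + 73/400*1/5 = 1273/4000
  d_3[B] = 127/400*1/10 + 61/400*3/10 + 139/400*1/10 + 73/400*1/5 = 119/800
  d_3[C] = 127/400*1/2 + 61/400*1/10 + 139/400*3/10 + 73/400*2/5 = 281/800
  d_3[D] = 127/400*3/10 + 61/400*1/10 + 139/400*1/10 + 73/400*1/5 = 727/4000
d_3 = (A=1273/4000, B=119/800, C=281/800, D=727/4000)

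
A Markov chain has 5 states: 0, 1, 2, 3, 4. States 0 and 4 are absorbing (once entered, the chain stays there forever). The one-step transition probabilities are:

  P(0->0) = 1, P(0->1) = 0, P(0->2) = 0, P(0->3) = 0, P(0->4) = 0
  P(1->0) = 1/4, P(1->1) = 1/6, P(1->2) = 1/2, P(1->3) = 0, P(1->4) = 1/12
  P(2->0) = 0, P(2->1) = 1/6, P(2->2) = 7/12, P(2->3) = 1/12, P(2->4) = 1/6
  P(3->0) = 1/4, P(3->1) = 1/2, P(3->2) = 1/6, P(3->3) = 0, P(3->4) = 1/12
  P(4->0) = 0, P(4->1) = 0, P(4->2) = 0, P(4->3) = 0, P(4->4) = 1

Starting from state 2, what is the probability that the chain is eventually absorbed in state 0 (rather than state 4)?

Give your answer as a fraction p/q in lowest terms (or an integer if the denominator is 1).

Let a_i = P(absorbed in 0 | start in state i).
Boundary conditions: a_0 = 1, a_4 = 0.
For each transient state i, a_i = sum_j P(i->j) * a_j:
  a_1 = 1/4*a_0 + 1/6*a_1 + 1/2*a_2 + 0*a_3 + 1/12*a_4
  a_2 = 0*a_0 + 1/6*a_1 + 7/12*a_2 + 1/12*a_3 + 1/6*a_4
  a_3 = 1/4*a_0 + 1/2*a_1 + 1/6*a_2 + 0*a_3 + 1/12*a_4

Substituting a_0 = 1 and a_4 = 0, rearrange to (I - Q) a = r where r[i] = P(i -> 0):
  [5/6, -1/2, 0] . (a_1, a_2, a_3) = 1/4
  [-1/6, 5/12, -1/12] . (a_1, a_2, a_3) = 0
  [-1/2, -1/6, 1] . (a_1, a_2, a_3) = 1/4

Solving yields:
  a_1 = 12/25
  a_2 = 3/10
  a_3 = 27/50

Starting state is 2, so the absorption probability is a_2 = 3/10.

Answer: 3/10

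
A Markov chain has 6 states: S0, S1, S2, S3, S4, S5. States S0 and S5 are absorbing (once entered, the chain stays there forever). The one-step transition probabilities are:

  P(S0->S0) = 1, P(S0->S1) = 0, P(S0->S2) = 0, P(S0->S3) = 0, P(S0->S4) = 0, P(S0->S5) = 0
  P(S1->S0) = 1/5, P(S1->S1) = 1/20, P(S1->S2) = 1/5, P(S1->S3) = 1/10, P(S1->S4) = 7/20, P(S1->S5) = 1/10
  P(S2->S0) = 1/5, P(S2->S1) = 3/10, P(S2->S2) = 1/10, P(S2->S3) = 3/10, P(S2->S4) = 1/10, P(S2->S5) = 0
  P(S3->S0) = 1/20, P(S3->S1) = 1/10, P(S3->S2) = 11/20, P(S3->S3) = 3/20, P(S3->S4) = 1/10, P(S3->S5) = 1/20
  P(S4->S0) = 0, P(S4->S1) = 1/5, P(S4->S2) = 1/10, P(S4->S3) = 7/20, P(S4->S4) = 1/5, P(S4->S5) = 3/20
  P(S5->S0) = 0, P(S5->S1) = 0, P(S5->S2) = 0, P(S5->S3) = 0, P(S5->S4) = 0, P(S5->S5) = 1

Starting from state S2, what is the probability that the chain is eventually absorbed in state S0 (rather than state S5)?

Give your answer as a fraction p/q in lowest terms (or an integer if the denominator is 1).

Answer: 3403/4827

Derivation:
Let a_i = P(absorbed in S0 | start in state i).
Boundary conditions: a_S0 = 1, a_S5 = 0.
For each transient state i, a_i = sum_j P(i->j) * a_j:
  a_S1 = 1/5*a_S0 + 1/20*a_S1 + 1/5*a_S2 + 1/10*a_S3 + 7/20*a_S4 + 1/10*a_S5
  a_S2 = 1/5*a_S0 + 3/10*a_S1 + 1/10*a_S2 + 3/10*a_S3 + 1/10*a_S4 + 0*a_S5
  a_S3 = 1/20*a_S0 + 1/10*a_S1 + 11/20*a_S2 + 3/20*a_S3 + 1/10*a_S4 + 1/20*a_S5
  a_S4 = 0*a_S0 + 1/5*a_S1 + 1/10*a_S2 + 7/20*a_S3 + 1/5*a_S4 + 3/20*a_S5

Substituting a_S0 = 1 and a_S5 = 0, rearrange to (I - Q) a = r where r[i] = P(i -> S0):
  [19/20, -1/5, -1/10, -7/20] . (a_S1, a_S2, a_S3, a_S4) = 1/5
  [-3/10, 9/10, -3/10, -1/10] . (a_S1, a_S2, a_S3, a_S4) = 1/5
  [-1/10, -11/20, 17/20, -1/10] . (a_S1, a_S2, a_S3, a_S4) = 1/20
  [-1/5, -1/10, -7/20, 4/5] . (a_S1, a_S2, a_S3, a_S4) = 0

Solving yields:
  a_S1 = 4003/6436
  a_S2 = 3403/4827
  a_S3 = 3139/4827
  a_S4 = 3399/6436

Starting state is S2, so the absorption probability is a_S2 = 3403/4827.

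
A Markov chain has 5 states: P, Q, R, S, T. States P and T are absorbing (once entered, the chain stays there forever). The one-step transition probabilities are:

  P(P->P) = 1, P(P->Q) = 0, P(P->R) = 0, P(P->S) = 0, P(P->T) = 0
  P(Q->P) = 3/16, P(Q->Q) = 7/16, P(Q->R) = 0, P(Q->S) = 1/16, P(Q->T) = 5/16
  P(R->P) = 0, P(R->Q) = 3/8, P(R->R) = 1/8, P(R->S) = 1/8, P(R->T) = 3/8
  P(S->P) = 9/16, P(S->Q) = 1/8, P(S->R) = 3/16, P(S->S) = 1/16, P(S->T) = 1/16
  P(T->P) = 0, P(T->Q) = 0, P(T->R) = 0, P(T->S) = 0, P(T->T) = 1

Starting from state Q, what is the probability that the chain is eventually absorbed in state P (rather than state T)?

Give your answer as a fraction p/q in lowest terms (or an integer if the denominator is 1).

Let a_i = P(absorbed in P | start in state i).
Boundary conditions: a_P = 1, a_T = 0.
For each transient state i, a_i = sum_j P(i->j) * a_j:
  a_Q = 3/16*a_P + 7/16*a_Q + 0*a_R + 1/16*a_S + 5/16*a_T
  a_R = 0*a_P + 3/8*a_Q + 1/8*a_R + 1/8*a_S + 3/8*a_T
  a_S = 9/16*a_P + 1/8*a_Q + 3/16*a_R + 1/16*a_S + 1/16*a_T

Substituting a_P = 1 and a_T = 0, rearrange to (I - Q) a = r where r[i] = P(i -> P):
  [9/16, 0, -1/16] . (a_Q, a_R, a_S) = 3/16
  [-3/8, 7/8, -1/8] . (a_Q, a_R, a_S) = 0
  [-1/8, -3/16, 15/16] . (a_Q, a_R, a_S) = 9/16

Solving yields:
  a_Q = 369/895
  a_R = 249/895
  a_S = 636/895

Starting state is Q, so the absorption probability is a_Q = 369/895.

Answer: 369/895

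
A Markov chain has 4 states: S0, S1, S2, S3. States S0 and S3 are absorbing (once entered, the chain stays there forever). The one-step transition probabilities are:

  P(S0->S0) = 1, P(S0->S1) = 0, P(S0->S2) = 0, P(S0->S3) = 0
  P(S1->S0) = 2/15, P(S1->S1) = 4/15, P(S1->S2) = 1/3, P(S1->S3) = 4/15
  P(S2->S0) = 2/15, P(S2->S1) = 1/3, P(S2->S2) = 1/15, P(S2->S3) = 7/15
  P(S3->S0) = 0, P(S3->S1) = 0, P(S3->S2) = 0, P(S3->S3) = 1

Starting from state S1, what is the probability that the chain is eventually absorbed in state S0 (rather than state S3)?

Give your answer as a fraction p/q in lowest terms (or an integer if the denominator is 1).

Answer: 38/129

Derivation:
Let a_i = P(absorbed in S0 | start in state i).
Boundary conditions: a_S0 = 1, a_S3 = 0.
For each transient state i, a_i = sum_j P(i->j) * a_j:
  a_S1 = 2/15*a_S0 + 4/15*a_S1 + 1/3*a_S2 + 4/15*a_S3
  a_S2 = 2/15*a_S0 + 1/3*a_S1 + 1/15*a_S2 + 7/15*a_S3

Substituting a_S0 = 1 and a_S3 = 0, rearrange to (I - Q) a = r where r[i] = P(i -> S0):
  [11/15, -1/3] . (a_S1, a_S2) = 2/15
  [-1/3, 14/15] . (a_S1, a_S2) = 2/15

Solving yields:
  a_S1 = 38/129
  a_S2 = 32/129

Starting state is S1, so the absorption probability is a_S1 = 38/129.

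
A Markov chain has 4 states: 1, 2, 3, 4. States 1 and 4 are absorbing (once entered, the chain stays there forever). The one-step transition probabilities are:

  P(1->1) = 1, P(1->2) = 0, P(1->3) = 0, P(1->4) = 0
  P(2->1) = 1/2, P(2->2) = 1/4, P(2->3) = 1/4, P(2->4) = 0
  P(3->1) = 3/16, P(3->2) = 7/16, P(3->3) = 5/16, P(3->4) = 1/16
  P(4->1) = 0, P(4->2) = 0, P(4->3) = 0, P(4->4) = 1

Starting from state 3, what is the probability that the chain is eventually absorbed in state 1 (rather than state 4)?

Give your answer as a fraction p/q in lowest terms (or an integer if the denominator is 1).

Answer: 23/26

Derivation:
Let a_i = P(absorbed in 1 | start in state i).
Boundary conditions: a_1 = 1, a_4 = 0.
For each transient state i, a_i = sum_j P(i->j) * a_j:
  a_2 = 1/2*a_1 + 1/4*a_2 + 1/4*a_3 + 0*a_4
  a_3 = 3/16*a_1 + 7/16*a_2 + 5/16*a_3 + 1/16*a_4

Substituting a_1 = 1 and a_4 = 0, rearrange to (I - Q) a = r where r[i] = P(i -> 1):
  [3/4, -1/4] . (a_2, a_3) = 1/2
  [-7/16, 11/16] . (a_2, a_3) = 3/16

Solving yields:
  a_2 = 25/26
  a_3 = 23/26

Starting state is 3, so the absorption probability is a_3 = 23/26.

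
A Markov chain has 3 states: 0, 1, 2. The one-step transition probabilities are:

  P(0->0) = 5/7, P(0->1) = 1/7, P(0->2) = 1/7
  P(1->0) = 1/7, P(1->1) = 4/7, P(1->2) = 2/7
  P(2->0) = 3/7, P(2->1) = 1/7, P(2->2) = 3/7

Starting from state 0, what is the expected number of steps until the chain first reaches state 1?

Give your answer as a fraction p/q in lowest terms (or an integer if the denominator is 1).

Answer: 7

Derivation:
Let h_i = expected steps to first reach 1 from state i.
Boundary: h_1 = 0.
First-step equations for the other states:
  h_0 = 1 + 5/7*h_0 + 1/7*h_1 + 1/7*h_2
  h_2 = 1 + 3/7*h_0 + 1/7*h_1 + 3/7*h_2

Substituting h_1 = 0 and rearranging gives the linear system (I - Q) h = 1:
  [2/7, -1/7] . (h_0, h_2) = 1
  [-3/7, 4/7] . (h_0, h_2) = 1

Solving yields:
  h_0 = 7
  h_2 = 7

Starting state is 0, so the expected hitting time is h_0 = 7.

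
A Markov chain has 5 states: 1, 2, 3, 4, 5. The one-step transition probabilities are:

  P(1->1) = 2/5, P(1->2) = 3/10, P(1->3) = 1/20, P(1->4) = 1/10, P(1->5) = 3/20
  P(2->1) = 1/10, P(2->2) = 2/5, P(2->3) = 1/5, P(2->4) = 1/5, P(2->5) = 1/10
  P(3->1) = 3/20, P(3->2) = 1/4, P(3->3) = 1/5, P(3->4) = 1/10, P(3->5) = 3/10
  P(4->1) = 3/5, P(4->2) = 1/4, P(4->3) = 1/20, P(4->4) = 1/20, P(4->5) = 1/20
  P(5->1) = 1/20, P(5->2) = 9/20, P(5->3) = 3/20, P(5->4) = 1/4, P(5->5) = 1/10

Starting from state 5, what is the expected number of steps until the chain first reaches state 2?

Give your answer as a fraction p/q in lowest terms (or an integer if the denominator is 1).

Answer: 129900/46607

Derivation:
Let h_i = expected steps to first reach 2 from state i.
Boundary: h_2 = 0.
First-step equations for the other states:
  h_1 = 1 + 2/5*h_1 + 3/10*h_2 + 1/20*h_3 + 1/10*h_4 + 3/20*h_5
  h_3 = 1 + 3/20*h_1 + 1/4*h_2 + 1/5*h_3 + 1/10*h_4 + 3/10*h_5
  h_4 = 1 + 3/5*h_1 + 1/4*h_2 + 1/20*h_3 + 1/20*h_4 + 1/20*h_5
  h_5 = 1 + 1/20*h_1 + 9/20*h_2 + 3/20*h_3 + 1/4*h_4 + 1/10*h_5

Substituting h_2 = 0 and rearranging gives the linear system (I - Q) h = 1:
  [3/5, -1/20, -1/10, -3/20] . (h_1, h_3, h_4, h_5) = 1
  [-3/20, 4/5, -1/10, -3/10] . (h_1, h_3, h_4, h_5) = 1
  [-3/5, -1/20, 19/20, -1/20] . (h_1, h_3, h_4, h_5) = 1
  [-1/20, -3/20, -1/4, 9/10] . (h_1, h_3, h_4, h_5) = 1

Solving yields:
  h_1 = 149460/46607
  h_3 = 154800/46607
  h_4 = 158440/46607
  h_5 = 129900/46607

Starting state is 5, so the expected hitting time is h_5 = 129900/46607.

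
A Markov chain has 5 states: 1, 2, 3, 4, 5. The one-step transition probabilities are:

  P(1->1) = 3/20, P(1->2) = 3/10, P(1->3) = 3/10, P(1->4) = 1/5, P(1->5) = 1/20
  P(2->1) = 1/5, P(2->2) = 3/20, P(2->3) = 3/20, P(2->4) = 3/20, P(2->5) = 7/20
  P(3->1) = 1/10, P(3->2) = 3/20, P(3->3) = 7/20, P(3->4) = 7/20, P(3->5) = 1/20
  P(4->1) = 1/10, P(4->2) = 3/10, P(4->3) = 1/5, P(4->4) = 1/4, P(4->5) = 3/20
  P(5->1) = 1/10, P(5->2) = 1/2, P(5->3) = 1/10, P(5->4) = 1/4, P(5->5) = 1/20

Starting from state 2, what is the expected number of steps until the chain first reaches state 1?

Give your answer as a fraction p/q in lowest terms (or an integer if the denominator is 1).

Let h_i = expected steps to first reach 1 from state i.
Boundary: h_1 = 0.
First-step equations for the other states:
  h_2 = 1 + 1/5*h_1 + 3/20*h_2 + 3/20*h_3 + 3/20*h_4 + 7/20*h_5
  h_3 = 1 + 1/10*h_1 + 3/20*h_2 + 7/20*h_3 + 7/20*h_4 + 1/20*h_5
  h_4 = 1 + 1/10*h_1 + 3/10*h_2 + 1/5*h_3 + 1/4*h_4 + 3/20*h_5
  h_5 = 1 + 1/10*h_1 + 1/2*h_2 + 1/10*h_3 + 1/4*h_4 + 1/20*h_5

Substituting h_1 = 0 and rearranging gives the linear system (I - Q) h = 1:
  [17/20, -3/20, -3/20, -7/20] . (h_2, h_3, h_4, h_5) = 1
  [-3/20, 13/20, -7/20, -1/20] . (h_2, h_3, h_4, h_5) = 1
  [-3/10, -1/5, 3/4, -3/20] . (h_2, h_3, h_4, h_5) = 1
  [-1/2, -1/10, -1/4, 19/20] . (h_2, h_3, h_4, h_5) = 1

Solving yields:
  h_2 = 1000/139
  h_3 = 1120/139
  h_4 = 1100/139
  h_5 = 1080/139

Starting state is 2, so the expected hitting time is h_2 = 1000/139.

Answer: 1000/139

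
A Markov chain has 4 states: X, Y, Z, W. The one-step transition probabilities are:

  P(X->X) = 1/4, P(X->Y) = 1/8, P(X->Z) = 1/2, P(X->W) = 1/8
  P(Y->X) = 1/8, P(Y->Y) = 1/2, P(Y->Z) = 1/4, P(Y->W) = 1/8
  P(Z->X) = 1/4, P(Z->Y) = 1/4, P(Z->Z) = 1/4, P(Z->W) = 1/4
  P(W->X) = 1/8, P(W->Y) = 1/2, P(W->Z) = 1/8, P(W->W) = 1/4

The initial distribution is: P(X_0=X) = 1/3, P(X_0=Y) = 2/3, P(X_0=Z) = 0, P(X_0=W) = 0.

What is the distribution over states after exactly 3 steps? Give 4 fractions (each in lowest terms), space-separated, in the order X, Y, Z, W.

Propagating the distribution step by step (d_{t+1} = d_t * P):
d_0 = (X=1/3, Y=2/3, Z=0, W=0)
  d_1[X] = 1/3*1/4 + 2/3*1/8 + 0*1/4 + 0*1/8 = 1/6
  d_1[Y] = 1/3*1/8 + 2/3*1/2 + 0*1/4 + 0*1/2 = 3/8
  d_1[Z] = 1/3*1/2 + 2/3*1/4 + 0*1/4 + 0*1/8 = 1/3
  d_1[W] = 1/3*1/8 + 2/3*1/8 + 0*1/4 + 0*1/4 = 1/8
d_1 = (X=1/6, Y=3/8, Z=1/3, W=1/8)
  d_2[X] = 1/6*1/4 + 3/8*1/8 + 1/3*1/4 + 1/8*1/8 = 3/16
  d_2[Y] = 1/6*1/8 + 3/8*1/2 + 1/3*1/4 + 1/8*1/2 = 17/48
  d_2[Z] = 1/6*1/2 + 3/8*1/4 + 1/3*1/4 + 1/8*1/8 = 53/192
  d_2[W] = 1/6*1/8 + 3/8*1/8 + 1/3*1/4 + 1/8*1/4 = 35/192
d_2 = (X=3/16, Y=17/48, Z=53/192, W=35/192)
  d_3[X] = 3/16*1/4 + 17/48*1/8 + 53/192*1/4 + 35/192*1/8 = 281/1536
  d_3[Y] = 3/16*1/8 + 17/48*1/2 + 53/192*1/4 + 35/192*1/2 = 277/768
  d_3[Z] = 3/16*1/2 + 17/48*1/4 + 53/192*1/4 + 35/192*1/8 = 421/1536
  d_3[W] = 3/16*1/8 + 17/48*1/8 + 53/192*1/4 + 35/192*1/4 = 35/192
d_3 = (X=281/1536, Y=277/768, Z=421/1536, W=35/192)

Answer: 281/1536 277/768 421/1536 35/192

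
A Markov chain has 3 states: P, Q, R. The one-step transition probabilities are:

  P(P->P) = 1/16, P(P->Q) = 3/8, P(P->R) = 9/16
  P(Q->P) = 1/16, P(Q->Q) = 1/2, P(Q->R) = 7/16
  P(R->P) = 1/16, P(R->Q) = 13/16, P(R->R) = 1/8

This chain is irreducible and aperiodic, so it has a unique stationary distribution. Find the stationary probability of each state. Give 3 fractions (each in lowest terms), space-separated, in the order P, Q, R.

Answer: 1/16 67/112 19/56

Derivation:
The stationary distribution satisfies pi = pi * P, i.e.:
  pi_P = 1/16*pi_P + 1/16*pi_Q + 1/16*pi_R
  pi_Q = 3/8*pi_P + 1/2*pi_Q + 13/16*pi_R
  pi_R = 9/16*pi_P + 7/16*pi_Q + 1/8*pi_R
with normalization: pi_P + pi_Q + pi_R = 1.

Using the first 2 balance equations plus normalization, the linear system A*pi = b is:
  [-15/16, 1/16, 1/16] . pi = 0
  [3/8, -1/2, 13/16] . pi = 0
  [1, 1, 1] . pi = 1

Solving yields:
  pi_P = 1/16
  pi_Q = 67/112
  pi_R = 19/56

Verification (pi * P):
  1/16*1/16 + 67/112*1/16 + 19/56*1/16 = 1/16 = pi_P  (ok)
  1/16*3/8 + 67/112*1/2 + 19/56*13/16 = 67/112 = pi_Q  (ok)
  1/16*9/16 + 67/112*7/16 + 19/56*1/8 = 19/56 = pi_R  (ok)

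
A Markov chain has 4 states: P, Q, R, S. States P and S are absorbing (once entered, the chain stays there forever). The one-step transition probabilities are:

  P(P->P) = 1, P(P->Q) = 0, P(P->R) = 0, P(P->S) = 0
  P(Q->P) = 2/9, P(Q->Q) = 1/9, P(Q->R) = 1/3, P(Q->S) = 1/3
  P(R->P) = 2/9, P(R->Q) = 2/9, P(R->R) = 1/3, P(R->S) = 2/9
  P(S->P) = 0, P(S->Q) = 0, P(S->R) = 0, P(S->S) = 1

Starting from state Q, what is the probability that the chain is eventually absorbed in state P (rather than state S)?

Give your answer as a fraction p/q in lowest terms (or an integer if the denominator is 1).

Answer: 3/7

Derivation:
Let a_i = P(absorbed in P | start in state i).
Boundary conditions: a_P = 1, a_S = 0.
For each transient state i, a_i = sum_j P(i->j) * a_j:
  a_Q = 2/9*a_P + 1/9*a_Q + 1/3*a_R + 1/3*a_S
  a_R = 2/9*a_P + 2/9*a_Q + 1/3*a_R + 2/9*a_S

Substituting a_P = 1 and a_S = 0, rearrange to (I - Q) a = r where r[i] = P(i -> P):
  [8/9, -1/3] . (a_Q, a_R) = 2/9
  [-2/9, 2/3] . (a_Q, a_R) = 2/9

Solving yields:
  a_Q = 3/7
  a_R = 10/21

Starting state is Q, so the absorption probability is a_Q = 3/7.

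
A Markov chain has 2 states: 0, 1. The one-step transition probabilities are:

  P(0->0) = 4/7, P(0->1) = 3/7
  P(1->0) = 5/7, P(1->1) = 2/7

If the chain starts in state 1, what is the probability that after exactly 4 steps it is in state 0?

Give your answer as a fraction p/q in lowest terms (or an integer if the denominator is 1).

Computing P^4 by repeated multiplication:
P^1 =
  0: [4/7, 3/7]
  1: [5/7, 2/7]
P^2 =
  0: [31/49, 18/49]
  1: [30/49, 19/49]
P^3 =
  0: [214/343, 129/343]
  1: [215/343, 128/343]
P^4 =
  0: [1501/2401, 900/2401]
  1: [1500/2401, 901/2401]

(P^4)[1 -> 0] = 1500/2401

Answer: 1500/2401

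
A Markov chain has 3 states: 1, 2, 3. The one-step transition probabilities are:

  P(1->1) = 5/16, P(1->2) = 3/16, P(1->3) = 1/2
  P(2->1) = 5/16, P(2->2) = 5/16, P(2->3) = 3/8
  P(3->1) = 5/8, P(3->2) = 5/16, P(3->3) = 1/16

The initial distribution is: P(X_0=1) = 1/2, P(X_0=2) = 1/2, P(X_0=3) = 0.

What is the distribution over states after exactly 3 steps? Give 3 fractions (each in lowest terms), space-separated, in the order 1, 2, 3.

Propagating the distribution step by step (d_{t+1} = d_t * P):
d_0 = (1=1/2, 2=1/2, 3=0)
  d_1[1] = 1/2*5/16 + 1/2*5/16 + 0*5/8 = 5/16
  d_1[2] = 1/2*3/16 + 1/2*5/16 + 0*5/16 = 1/4
  d_1[3] = 1/2*1/2 + 1/2*3/8 + 0*1/16 = 7/16
d_1 = (1=5/16, 2=1/4, 3=7/16)
  d_2[1] = 5/16*5/16 + 1/4*5/16 + 7/16*5/8 = 115/256
  d_2[2] = 5/16*3/16 + 1/4*5/16 + 7/16*5/16 = 35/128
  d_2[3] = 5/16*1/2 + 1/4*3/8 + 7/16*1/16 = 71/256
d_2 = (1=115/256, 2=35/128, 3=71/256)
  d_3[1] = 115/256*5/16 + 35/128*5/16 + 71/256*5/8 = 1635/4096
  d_3[2] = 115/256*3/16 + 35/128*5/16 + 71/256*5/16 = 525/2048
  d_3[3] = 115/256*1/2 + 35/128*3/8 + 71/256*1/16 = 1411/4096
d_3 = (1=1635/4096, 2=525/2048, 3=1411/4096)

Answer: 1635/4096 525/2048 1411/4096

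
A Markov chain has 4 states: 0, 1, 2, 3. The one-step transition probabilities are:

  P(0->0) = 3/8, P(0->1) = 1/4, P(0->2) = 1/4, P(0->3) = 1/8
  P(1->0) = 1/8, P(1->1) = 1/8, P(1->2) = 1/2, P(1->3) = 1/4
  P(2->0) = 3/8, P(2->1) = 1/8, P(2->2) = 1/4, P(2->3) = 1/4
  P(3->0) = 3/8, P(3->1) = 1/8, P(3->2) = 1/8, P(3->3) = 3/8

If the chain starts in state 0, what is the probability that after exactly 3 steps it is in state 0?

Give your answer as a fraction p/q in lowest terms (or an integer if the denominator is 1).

Answer: 85/256

Derivation:
Computing P^3 by repeated multiplication:
P^1 =
  0: [3/8, 1/4, 1/4, 1/8]
  1: [1/8, 1/8, 1/2, 1/4]
  2: [3/8, 1/8, 1/4, 1/4]
  3: [3/8, 1/8, 1/8, 3/8]
P^2 =
  0: [5/16, 11/64, 19/64, 7/32]
  1: [11/32, 9/64, 1/4, 17/64]
  2: [11/32, 11/64, 1/4, 15/64]
  3: [11/32, 11/64, 15/64, 1/4]
P^3 =
  0: [85/256, 21/128, 17/64, 61/256]
  1: [87/256, 43/256, 129/512, 123/512]
  2: [85/256, 43/256, 135/512, 121/512]
  3: [85/256, 43/256, 67/256, 61/256]

(P^3)[0 -> 0] = 85/256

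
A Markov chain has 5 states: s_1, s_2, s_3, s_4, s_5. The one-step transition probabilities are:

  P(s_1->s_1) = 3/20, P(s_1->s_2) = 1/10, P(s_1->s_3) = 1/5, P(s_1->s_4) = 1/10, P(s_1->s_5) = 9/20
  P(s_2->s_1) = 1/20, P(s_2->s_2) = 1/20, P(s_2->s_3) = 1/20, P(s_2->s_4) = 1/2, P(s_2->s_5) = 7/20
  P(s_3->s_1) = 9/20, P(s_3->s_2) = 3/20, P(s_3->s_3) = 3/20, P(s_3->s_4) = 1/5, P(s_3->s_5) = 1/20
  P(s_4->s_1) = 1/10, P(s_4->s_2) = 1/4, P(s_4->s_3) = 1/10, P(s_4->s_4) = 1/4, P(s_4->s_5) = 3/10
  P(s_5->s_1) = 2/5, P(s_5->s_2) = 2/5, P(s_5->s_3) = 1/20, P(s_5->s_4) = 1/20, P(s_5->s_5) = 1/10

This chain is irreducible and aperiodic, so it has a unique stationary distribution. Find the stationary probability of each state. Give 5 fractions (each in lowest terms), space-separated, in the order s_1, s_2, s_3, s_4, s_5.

The stationary distribution satisfies pi = pi * P, i.e.:
  pi_s_1 = 3/20*pi_s_1 + 1/20*pi_s_2 + 9/20*pi_s_3 + 1/10*pi_s_4 + 2/5*pi_s_5
  pi_s_2 = 1/10*pi_s_1 + 1/20*pi_s_2 + 3/20*pi_s_3 + 1/4*pi_s_4 + 2/5*pi_s_5
  pi_s_3 = 1/5*pi_s_1 + 1/20*pi_s_2 + 3/20*pi_s_3 + 1/10*pi_s_4 + 1/20*pi_s_5
  pi_s_4 = 1/10*pi_s_1 + 1/2*pi_s_2 + 1/5*pi_s_3 + 1/4*pi_s_4 + 1/20*pi_s_5
  pi_s_5 = 9/20*pi_s_1 + 7/20*pi_s_2 + 1/20*pi_s_3 + 3/10*pi_s_4 + 1/10*pi_s_5
with normalization: pi_s_1 + pi_s_2 + pi_s_3 + pi_s_4 + pi_s_5 = 1.

Using the first 4 balance equations plus normalization, the linear system A*pi = b is:
  [-17/20, 1/20, 9/20, 1/10, 2/5] . pi = 0
  [1/10, -19/20, 3/20, 1/4, 2/5] . pi = 0
  [1/5, 1/20, -17/20, 1/10, 1/20] . pi = 0
  [1/10, 1/2, 1/5, -3/4, 1/20] . pi = 0
  [1, 1, 1, 1, 1] . pi = 1

Solving yields:
  pi_s_1 = 20267/93890
  pi_s_2 = 9659/46945
  pi_s_3 = 1939/18778
  pi_s_4 = 19819/93890
  pi_s_5 = 24791/93890

Verification (pi * P):
  20267/93890*3/20 + 9659/46945*1/20 + 1939/18778*9/20 + 19819/93890*1/10 + 24791/93890*2/5 = 20267/93890 = pi_s_1  (ok)
  20267/93890*1/10 + 9659/46945*1/20 + 1939/18778*3/20 + 19819/93890*1/4 + 24791/93890*2/5 = 9659/46945 = pi_s_2  (ok)
  20267/93890*1/5 + 9659/46945*1/20 + 1939/18778*3/20 + 19819/93890*1/10 + 24791/93890*1/20 = 1939/18778 = pi_s_3  (ok)
  20267/93890*1/10 + 9659/46945*1/2 + 1939/18778*1/5 + 19819/93890*1/4 + 24791/93890*1/20 = 19819/93890 = pi_s_4  (ok)
  20267/93890*9/20 + 9659/46945*7/20 + 1939/18778*1/20 + 19819/93890*3/10 + 24791/93890*1/10 = 24791/93890 = pi_s_5  (ok)

Answer: 20267/93890 9659/46945 1939/18778 19819/93890 24791/93890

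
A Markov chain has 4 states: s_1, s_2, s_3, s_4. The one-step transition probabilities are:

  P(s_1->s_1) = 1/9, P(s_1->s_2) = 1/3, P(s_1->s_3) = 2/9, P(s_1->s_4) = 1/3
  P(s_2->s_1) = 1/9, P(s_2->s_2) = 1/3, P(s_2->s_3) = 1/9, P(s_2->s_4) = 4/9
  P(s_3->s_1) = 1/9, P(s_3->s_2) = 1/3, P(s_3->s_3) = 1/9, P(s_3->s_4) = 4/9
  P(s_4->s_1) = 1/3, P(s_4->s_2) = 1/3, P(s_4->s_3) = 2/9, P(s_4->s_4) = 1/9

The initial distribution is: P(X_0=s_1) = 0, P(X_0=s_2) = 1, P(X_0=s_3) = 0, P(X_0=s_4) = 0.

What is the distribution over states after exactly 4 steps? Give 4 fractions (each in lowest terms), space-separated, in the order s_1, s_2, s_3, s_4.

Propagating the distribution step by step (d_{t+1} = d_t * P):
d_0 = (s_1=0, s_2=1, s_3=0, s_4=0)
  d_1[s_1] = 0*1/9 + 1*1/9 + 0*1/9 + 0*1/3 = 1/9
  d_1[s_2] = 0*1/3 + 1*1/3 + 0*1/3 + 0*1/3 = 1/3
  d_1[s_3] = 0*2/9 + 1*1/9 + 0*1/9 + 0*2/9 = 1/9
  d_1[s_4] = 0*1/3 + 1*4/9 + 0*4/9 + 0*1/9 = 4/9
d_1 = (s_1=1/9, s_2=1/3, s_3=1/9, s_4=4/9)
  d_2[s_1] = 1/9*1/9 + 1/3*1/9 + 1/9*1/9 + 4/9*1/3 = 17/81
  d_2[s_2] = 1/9*1/3 + 1/3*1/3 + 1/9*1/3 + 4/9*1/3 = 1/3
  d_2[s_3] = 1/9*2/9 + 1/3*1/9 + 1/9*1/9 + 4/9*2/9 = 14/81
  d_2[s_4] = 1/9*1/3 + 1/3*4/9 + 1/9*4/9 + 4/9*1/9 = 23/81
d_2 = (s_1=17/81, s_2=1/3, s_3=14/81, s_4=23/81)
  d_3[s_1] = 17/81*1/9 + 1/3*1/9 + 14/81*1/9 + 23/81*1/3 = 127/729
  d_3[s_2] = 17/81*1/3 + 1/3*1/3 + 14/81*1/3 + 23/81*1/3 = 1/3
  d_3[s_3] = 17/81*2/9 + 1/3*1/9 + 14/81*1/9 + 23/81*2/9 = 121/729
  d_3[s_4] = 17/81*1/3 + 1/3*4/9 + 14/81*4/9 + 23/81*1/9 = 238/729
d_3 = (s_1=127/729, s_2=1/3, s_3=121/729, s_4=238/729)
  d_4[s_1] = 127/729*1/9 + 1/3*1/9 + 121/729*1/9 + 238/729*1/3 = 1205/6561
  d_4[s_2] = 127/729*1/3 + 1/3*1/3 + 121/729*1/3 + 238/729*1/3 = 1/3
  d_4[s_3] = 127/729*2/9 + 1/3*1/9 + 121/729*1/9 + 238/729*2/9 = 1094/6561
  d_4[s_4] = 127/729*1/3 + 1/3*4/9 + 121/729*4/9 + 238/729*1/9 = 2075/6561
d_4 = (s_1=1205/6561, s_2=1/3, s_3=1094/6561, s_4=2075/6561)

Answer: 1205/6561 1/3 1094/6561 2075/6561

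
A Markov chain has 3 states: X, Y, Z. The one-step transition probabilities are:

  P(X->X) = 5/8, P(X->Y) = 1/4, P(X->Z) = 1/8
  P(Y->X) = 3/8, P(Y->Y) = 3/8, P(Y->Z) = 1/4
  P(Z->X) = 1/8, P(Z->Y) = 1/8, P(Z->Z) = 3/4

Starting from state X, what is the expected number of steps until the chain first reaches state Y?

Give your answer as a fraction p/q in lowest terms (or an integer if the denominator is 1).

Let h_i = expected steps to first reach Y from state i.
Boundary: h_Y = 0.
First-step equations for the other states:
  h_X = 1 + 5/8*h_X + 1/4*h_Y + 1/8*h_Z
  h_Z = 1 + 1/8*h_X + 1/8*h_Y + 3/4*h_Z

Substituting h_Y = 0 and rearranging gives the linear system (I - Q) h = 1:
  [3/8, -1/8] . (h_X, h_Z) = 1
  [-1/8, 1/4] . (h_X, h_Z) = 1

Solving yields:
  h_X = 24/5
  h_Z = 32/5

Starting state is X, so the expected hitting time is h_X = 24/5.

Answer: 24/5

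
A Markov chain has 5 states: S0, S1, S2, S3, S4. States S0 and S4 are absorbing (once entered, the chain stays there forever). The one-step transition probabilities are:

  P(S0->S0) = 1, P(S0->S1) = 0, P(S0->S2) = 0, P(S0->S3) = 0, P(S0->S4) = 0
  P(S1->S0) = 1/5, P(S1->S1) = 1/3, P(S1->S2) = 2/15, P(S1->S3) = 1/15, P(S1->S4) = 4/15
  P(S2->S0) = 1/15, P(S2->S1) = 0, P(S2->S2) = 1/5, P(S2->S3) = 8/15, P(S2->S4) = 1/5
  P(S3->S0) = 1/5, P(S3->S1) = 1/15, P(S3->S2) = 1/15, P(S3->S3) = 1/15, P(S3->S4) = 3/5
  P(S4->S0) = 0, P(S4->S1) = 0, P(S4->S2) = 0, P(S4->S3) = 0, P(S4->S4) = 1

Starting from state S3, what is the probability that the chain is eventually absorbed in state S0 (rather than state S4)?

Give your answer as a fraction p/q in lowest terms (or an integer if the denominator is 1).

Answer: 34/131

Derivation:
Let a_i = P(absorbed in S0 | start in state i).
Boundary conditions: a_S0 = 1, a_S4 = 0.
For each transient state i, a_i = sum_j P(i->j) * a_j:
  a_S1 = 1/5*a_S0 + 1/3*a_S1 + 2/15*a_S2 + 1/15*a_S3 + 4/15*a_S4
  a_S2 = 1/15*a_S0 + 0*a_S1 + 1/5*a_S2 + 8/15*a_S3 + 1/5*a_S4
  a_S3 = 1/5*a_S0 + 1/15*a_S1 + 1/15*a_S2 + 1/15*a_S3 + 3/5*a_S4

Substituting a_S0 = 1 and a_S4 = 0, rearrange to (I - Q) a = r where r[i] = P(i -> S0):
  [2/3, -2/15, -1/15] . (a_S1, a_S2, a_S3) = 1/5
  [0, 4/5, -8/15] . (a_S1, a_S2, a_S3) = 1/15
  [-1/15, -1/15, 14/15] . (a_S1, a_S2, a_S3) = 1/5

Solving yields:
  a_S1 = 593/1572
  a_S2 = 403/1572
  a_S3 = 34/131

Starting state is S3, so the absorption probability is a_S3 = 34/131.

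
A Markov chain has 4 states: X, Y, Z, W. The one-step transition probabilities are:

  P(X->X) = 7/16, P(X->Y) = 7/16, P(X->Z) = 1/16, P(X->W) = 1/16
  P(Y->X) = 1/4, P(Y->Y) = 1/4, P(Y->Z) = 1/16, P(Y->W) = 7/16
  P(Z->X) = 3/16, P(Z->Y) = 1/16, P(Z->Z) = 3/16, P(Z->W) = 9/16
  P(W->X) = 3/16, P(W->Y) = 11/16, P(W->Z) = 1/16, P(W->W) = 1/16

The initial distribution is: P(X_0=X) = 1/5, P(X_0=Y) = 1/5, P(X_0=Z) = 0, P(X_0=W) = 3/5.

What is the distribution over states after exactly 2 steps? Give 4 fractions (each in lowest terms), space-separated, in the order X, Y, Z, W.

Answer: 91/320 221/640 9/128 3/10

Derivation:
Propagating the distribution step by step (d_{t+1} = d_t * P):
d_0 = (X=1/5, Y=1/5, Z=0, W=3/5)
  d_1[X] = 1/5*7/16 + 1/5*1/4 + 0*3/16 + 3/5*3/16 = 1/4
  d_1[Y] = 1/5*7/16 + 1/5*1/4 + 0*1/16 + 3/5*11/16 = 11/20
  d_1[Z] = 1/5*1/16 + 1/5*1/16 + 0*3/16 + 3/5*1/16 = 1/16
  d_1[W] = 1/5*1/16 + 1/5*7/16 + 0*9/16 + 3/5*1/16 = 11/80
d_1 = (X=1/4, Y=11/20, Z=1/16, W=11/80)
  d_2[X] = 1/4*7/16 + 11/20*1/4 + 1/16*3/16 + 11/80*3/16 = 91/320
  d_2[Y] = 1/4*7/16 + 11/20*1/4 + 1/16*1/16 + 11/80*11/16 = 221/640
  d_2[Z] = 1/4*1/16 + 11/20*1/16 + 1/16*3/16 + 11/80*1/16 = 9/128
  d_2[W] = 1/4*1/16 + 11/20*7/16 + 1/16*9/16 + 11/80*1/16 = 3/10
d_2 = (X=91/320, Y=221/640, Z=9/128, W=3/10)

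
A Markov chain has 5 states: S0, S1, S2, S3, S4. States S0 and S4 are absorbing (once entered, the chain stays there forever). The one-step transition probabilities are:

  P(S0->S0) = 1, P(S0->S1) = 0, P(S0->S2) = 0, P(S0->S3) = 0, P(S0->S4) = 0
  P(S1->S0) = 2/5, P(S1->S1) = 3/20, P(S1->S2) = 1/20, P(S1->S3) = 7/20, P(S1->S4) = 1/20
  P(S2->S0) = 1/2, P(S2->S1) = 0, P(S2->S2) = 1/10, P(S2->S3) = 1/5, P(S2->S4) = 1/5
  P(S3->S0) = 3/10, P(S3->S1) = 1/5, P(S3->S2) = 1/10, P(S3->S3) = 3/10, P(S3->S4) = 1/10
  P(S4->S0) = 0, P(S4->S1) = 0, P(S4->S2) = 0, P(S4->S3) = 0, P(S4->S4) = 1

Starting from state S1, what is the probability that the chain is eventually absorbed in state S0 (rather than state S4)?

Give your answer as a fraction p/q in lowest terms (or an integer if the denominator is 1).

Answer: 753/907

Derivation:
Let a_i = P(absorbed in S0 | start in state i).
Boundary conditions: a_S0 = 1, a_S4 = 0.
For each transient state i, a_i = sum_j P(i->j) * a_j:
  a_S1 = 2/5*a_S0 + 3/20*a_S1 + 1/20*a_S2 + 7/20*a_S3 + 1/20*a_S4
  a_S2 = 1/2*a_S0 + 0*a_S1 + 1/10*a_S2 + 1/5*a_S3 + 1/5*a_S4
  a_S3 = 3/10*a_S0 + 1/5*a_S1 + 1/10*a_S2 + 3/10*a_S3 + 1/10*a_S4

Substituting a_S0 = 1 and a_S4 = 0, rearrange to (I - Q) a = r where r[i] = P(i -> S0):
  [17/20, -1/20, -7/20] . (a_S1, a_S2, a_S3) = 2/5
  [0, 9/10, -1/5] . (a_S1, a_S2, a_S3) = 1/2
  [-1/5, -1/10, 7/10] . (a_S1, a_S2, a_S3) = 3/10

Solving yields:
  a_S1 = 753/907
  a_S2 = 659/907
  a_S3 = 698/907

Starting state is S1, so the absorption probability is a_S1 = 753/907.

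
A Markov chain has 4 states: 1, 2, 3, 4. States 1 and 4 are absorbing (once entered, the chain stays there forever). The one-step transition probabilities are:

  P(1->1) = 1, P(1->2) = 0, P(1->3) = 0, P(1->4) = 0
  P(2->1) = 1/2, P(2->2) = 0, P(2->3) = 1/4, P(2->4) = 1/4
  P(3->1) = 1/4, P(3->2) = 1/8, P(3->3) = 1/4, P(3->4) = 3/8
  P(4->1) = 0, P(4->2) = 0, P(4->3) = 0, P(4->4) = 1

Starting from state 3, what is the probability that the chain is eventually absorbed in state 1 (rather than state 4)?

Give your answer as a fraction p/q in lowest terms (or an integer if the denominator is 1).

Answer: 10/23

Derivation:
Let a_i = P(absorbed in 1 | start in state i).
Boundary conditions: a_1 = 1, a_4 = 0.
For each transient state i, a_i = sum_j P(i->j) * a_j:
  a_2 = 1/2*a_1 + 0*a_2 + 1/4*a_3 + 1/4*a_4
  a_3 = 1/4*a_1 + 1/8*a_2 + 1/4*a_3 + 3/8*a_4

Substituting a_1 = 1 and a_4 = 0, rearrange to (I - Q) a = r where r[i] = P(i -> 1):
  [1, -1/4] . (a_2, a_3) = 1/2
  [-1/8, 3/4] . (a_2, a_3) = 1/4

Solving yields:
  a_2 = 14/23
  a_3 = 10/23

Starting state is 3, so the absorption probability is a_3 = 10/23.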